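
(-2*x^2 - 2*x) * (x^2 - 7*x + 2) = -2*x^4 + 12*x^3 + 10*x^2 - 4*x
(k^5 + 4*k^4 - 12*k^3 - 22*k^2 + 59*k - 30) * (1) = k^5 + 4*k^4 - 12*k^3 - 22*k^2 + 59*k - 30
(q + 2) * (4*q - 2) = 4*q^2 + 6*q - 4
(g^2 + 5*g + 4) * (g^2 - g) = g^4 + 4*g^3 - g^2 - 4*g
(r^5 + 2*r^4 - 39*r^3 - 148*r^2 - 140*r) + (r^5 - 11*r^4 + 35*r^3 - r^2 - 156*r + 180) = 2*r^5 - 9*r^4 - 4*r^3 - 149*r^2 - 296*r + 180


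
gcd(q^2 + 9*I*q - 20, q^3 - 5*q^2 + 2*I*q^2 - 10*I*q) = 1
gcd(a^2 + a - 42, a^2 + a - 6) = 1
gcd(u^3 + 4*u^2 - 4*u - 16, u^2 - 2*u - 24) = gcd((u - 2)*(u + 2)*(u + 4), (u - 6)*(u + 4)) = u + 4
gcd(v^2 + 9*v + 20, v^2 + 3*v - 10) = v + 5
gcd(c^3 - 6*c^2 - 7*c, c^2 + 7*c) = c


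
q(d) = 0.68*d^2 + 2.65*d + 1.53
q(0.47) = 2.93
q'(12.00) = 18.97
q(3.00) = 15.60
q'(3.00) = 6.73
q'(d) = 1.36*d + 2.65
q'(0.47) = 3.29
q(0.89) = 4.43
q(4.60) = 28.11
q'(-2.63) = -0.93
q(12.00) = 131.25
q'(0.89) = 3.86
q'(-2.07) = -0.17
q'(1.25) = 4.35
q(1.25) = 5.90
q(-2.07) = -1.04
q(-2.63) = -0.74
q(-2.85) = -0.50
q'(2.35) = 5.85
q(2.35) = 11.51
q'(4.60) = 8.91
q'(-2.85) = -1.23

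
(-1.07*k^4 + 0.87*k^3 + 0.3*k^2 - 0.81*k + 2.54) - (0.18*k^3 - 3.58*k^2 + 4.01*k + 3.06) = -1.07*k^4 + 0.69*k^3 + 3.88*k^2 - 4.82*k - 0.52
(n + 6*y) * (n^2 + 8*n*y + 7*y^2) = n^3 + 14*n^2*y + 55*n*y^2 + 42*y^3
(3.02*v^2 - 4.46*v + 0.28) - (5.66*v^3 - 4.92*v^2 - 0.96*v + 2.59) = -5.66*v^3 + 7.94*v^2 - 3.5*v - 2.31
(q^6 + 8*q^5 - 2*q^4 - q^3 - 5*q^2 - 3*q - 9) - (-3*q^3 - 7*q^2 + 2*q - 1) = q^6 + 8*q^5 - 2*q^4 + 2*q^3 + 2*q^2 - 5*q - 8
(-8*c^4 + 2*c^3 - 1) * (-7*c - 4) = 56*c^5 + 18*c^4 - 8*c^3 + 7*c + 4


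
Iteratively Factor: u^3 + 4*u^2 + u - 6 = (u + 3)*(u^2 + u - 2) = (u + 2)*(u + 3)*(u - 1)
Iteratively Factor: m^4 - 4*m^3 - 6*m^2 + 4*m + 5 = (m + 1)*(m^3 - 5*m^2 - m + 5) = (m + 1)^2*(m^2 - 6*m + 5) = (m - 5)*(m + 1)^2*(m - 1)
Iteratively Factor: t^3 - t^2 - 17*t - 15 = (t + 3)*(t^2 - 4*t - 5) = (t - 5)*(t + 3)*(t + 1)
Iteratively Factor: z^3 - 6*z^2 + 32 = (z + 2)*(z^2 - 8*z + 16) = (z - 4)*(z + 2)*(z - 4)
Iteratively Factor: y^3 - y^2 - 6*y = (y + 2)*(y^2 - 3*y) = (y - 3)*(y + 2)*(y)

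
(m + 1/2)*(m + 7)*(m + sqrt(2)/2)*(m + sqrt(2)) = m^4 + 3*sqrt(2)*m^3/2 + 15*m^3/2 + 9*m^2/2 + 45*sqrt(2)*m^2/4 + 21*sqrt(2)*m/4 + 15*m/2 + 7/2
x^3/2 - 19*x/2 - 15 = (x/2 + 1)*(x - 5)*(x + 3)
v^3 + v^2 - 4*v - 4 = (v - 2)*(v + 1)*(v + 2)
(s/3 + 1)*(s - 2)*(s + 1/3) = s^3/3 + 4*s^2/9 - 17*s/9 - 2/3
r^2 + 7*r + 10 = (r + 2)*(r + 5)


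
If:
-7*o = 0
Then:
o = 0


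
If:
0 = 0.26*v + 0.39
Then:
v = -1.50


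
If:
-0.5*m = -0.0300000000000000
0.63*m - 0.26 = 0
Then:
No Solution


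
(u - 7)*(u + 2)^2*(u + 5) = u^4 + 2*u^3 - 39*u^2 - 148*u - 140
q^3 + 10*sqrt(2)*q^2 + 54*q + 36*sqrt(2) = (q + sqrt(2))*(q + 3*sqrt(2))*(q + 6*sqrt(2))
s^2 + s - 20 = (s - 4)*(s + 5)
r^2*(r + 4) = r^3 + 4*r^2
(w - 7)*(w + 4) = w^2 - 3*w - 28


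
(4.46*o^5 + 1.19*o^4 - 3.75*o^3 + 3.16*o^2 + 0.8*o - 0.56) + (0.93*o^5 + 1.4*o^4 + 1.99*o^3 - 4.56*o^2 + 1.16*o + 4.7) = 5.39*o^5 + 2.59*o^4 - 1.76*o^3 - 1.4*o^2 + 1.96*o + 4.14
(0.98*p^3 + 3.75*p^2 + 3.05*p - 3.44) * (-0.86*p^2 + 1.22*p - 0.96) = -0.8428*p^5 - 2.0294*p^4 + 1.0112*p^3 + 3.0794*p^2 - 7.1248*p + 3.3024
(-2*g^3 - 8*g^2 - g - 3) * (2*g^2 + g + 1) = -4*g^5 - 18*g^4 - 12*g^3 - 15*g^2 - 4*g - 3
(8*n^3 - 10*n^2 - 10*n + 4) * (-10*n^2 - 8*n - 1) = -80*n^5 + 36*n^4 + 172*n^3 + 50*n^2 - 22*n - 4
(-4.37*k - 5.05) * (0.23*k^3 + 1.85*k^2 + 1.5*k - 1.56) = -1.0051*k^4 - 9.246*k^3 - 15.8975*k^2 - 0.757799999999999*k + 7.878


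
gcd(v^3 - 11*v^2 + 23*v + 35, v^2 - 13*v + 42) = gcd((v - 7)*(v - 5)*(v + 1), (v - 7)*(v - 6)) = v - 7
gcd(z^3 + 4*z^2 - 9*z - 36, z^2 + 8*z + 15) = z + 3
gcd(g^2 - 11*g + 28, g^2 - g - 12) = g - 4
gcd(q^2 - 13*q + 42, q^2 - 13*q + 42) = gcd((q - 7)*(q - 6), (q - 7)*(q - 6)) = q^2 - 13*q + 42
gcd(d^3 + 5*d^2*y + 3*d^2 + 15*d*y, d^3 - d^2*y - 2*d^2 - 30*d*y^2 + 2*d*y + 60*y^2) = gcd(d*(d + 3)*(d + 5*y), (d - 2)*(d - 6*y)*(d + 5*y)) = d + 5*y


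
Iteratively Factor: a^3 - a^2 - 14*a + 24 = (a + 4)*(a^2 - 5*a + 6) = (a - 3)*(a + 4)*(a - 2)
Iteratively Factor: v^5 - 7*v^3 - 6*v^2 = (v)*(v^4 - 7*v^2 - 6*v) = v*(v + 2)*(v^3 - 2*v^2 - 3*v) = v*(v + 1)*(v + 2)*(v^2 - 3*v) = v*(v - 3)*(v + 1)*(v + 2)*(v)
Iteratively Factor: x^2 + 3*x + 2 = (x + 1)*(x + 2)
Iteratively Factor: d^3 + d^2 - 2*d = (d + 2)*(d^2 - d) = (d - 1)*(d + 2)*(d)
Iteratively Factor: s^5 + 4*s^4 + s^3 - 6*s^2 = (s - 1)*(s^4 + 5*s^3 + 6*s^2) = (s - 1)*(s + 3)*(s^3 + 2*s^2) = (s - 1)*(s + 2)*(s + 3)*(s^2) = s*(s - 1)*(s + 2)*(s + 3)*(s)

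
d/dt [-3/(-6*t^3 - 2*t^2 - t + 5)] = 3*(-18*t^2 - 4*t - 1)/(6*t^3 + 2*t^2 + t - 5)^2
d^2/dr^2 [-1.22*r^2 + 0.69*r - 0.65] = -2.44000000000000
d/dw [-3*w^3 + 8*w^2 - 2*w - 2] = -9*w^2 + 16*w - 2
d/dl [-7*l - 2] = -7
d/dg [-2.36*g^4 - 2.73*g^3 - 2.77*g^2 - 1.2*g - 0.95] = -9.44*g^3 - 8.19*g^2 - 5.54*g - 1.2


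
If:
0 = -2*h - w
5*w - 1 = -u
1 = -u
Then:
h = -1/5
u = -1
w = 2/5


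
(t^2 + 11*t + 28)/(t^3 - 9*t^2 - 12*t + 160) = (t + 7)/(t^2 - 13*t + 40)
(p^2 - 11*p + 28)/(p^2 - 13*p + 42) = (p - 4)/(p - 6)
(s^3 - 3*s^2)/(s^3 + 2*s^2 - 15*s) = s/(s + 5)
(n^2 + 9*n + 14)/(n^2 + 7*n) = (n + 2)/n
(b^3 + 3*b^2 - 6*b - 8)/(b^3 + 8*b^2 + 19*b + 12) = (b - 2)/(b + 3)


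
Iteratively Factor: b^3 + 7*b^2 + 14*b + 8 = (b + 1)*(b^2 + 6*b + 8) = (b + 1)*(b + 2)*(b + 4)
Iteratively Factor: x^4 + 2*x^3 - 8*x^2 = (x - 2)*(x^3 + 4*x^2) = x*(x - 2)*(x^2 + 4*x) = x*(x - 2)*(x + 4)*(x)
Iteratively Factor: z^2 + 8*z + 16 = (z + 4)*(z + 4)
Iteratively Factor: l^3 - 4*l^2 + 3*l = (l - 1)*(l^2 - 3*l) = l*(l - 1)*(l - 3)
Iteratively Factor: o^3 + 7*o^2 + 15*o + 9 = (o + 1)*(o^2 + 6*o + 9) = (o + 1)*(o + 3)*(o + 3)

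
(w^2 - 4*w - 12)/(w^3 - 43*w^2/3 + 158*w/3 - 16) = 3*(w + 2)/(3*w^2 - 25*w + 8)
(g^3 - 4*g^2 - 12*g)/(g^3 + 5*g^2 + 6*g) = (g - 6)/(g + 3)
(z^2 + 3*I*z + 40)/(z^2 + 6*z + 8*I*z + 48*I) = (z - 5*I)/(z + 6)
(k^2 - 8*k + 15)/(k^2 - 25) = (k - 3)/(k + 5)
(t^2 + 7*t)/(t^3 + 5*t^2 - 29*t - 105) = t/(t^2 - 2*t - 15)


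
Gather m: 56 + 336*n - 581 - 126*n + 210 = 210*n - 315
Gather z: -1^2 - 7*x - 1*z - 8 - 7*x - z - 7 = -14*x - 2*z - 16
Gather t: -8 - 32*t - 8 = -32*t - 16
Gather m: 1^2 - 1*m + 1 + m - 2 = 0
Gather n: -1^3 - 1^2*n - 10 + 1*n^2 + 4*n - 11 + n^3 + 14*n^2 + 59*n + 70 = n^3 + 15*n^2 + 62*n + 48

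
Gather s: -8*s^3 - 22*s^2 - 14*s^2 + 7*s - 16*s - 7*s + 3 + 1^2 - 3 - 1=-8*s^3 - 36*s^2 - 16*s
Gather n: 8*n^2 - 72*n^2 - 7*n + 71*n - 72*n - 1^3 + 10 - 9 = -64*n^2 - 8*n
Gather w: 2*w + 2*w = 4*w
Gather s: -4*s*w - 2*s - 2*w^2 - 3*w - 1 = s*(-4*w - 2) - 2*w^2 - 3*w - 1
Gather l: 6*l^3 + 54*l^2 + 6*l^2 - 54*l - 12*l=6*l^3 + 60*l^2 - 66*l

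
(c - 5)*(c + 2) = c^2 - 3*c - 10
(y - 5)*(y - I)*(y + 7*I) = y^3 - 5*y^2 + 6*I*y^2 + 7*y - 30*I*y - 35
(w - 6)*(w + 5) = w^2 - w - 30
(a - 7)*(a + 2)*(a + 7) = a^3 + 2*a^2 - 49*a - 98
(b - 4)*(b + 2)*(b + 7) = b^3 + 5*b^2 - 22*b - 56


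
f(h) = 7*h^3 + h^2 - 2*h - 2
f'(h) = 21*h^2 + 2*h - 2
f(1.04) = 4.88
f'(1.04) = 22.79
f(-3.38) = -254.12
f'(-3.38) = 231.15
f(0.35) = -2.28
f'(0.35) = 1.27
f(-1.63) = -26.40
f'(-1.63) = 50.53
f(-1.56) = -23.02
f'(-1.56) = 45.99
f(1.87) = 43.53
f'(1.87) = 75.17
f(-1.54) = -22.11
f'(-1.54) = 44.72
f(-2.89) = -156.83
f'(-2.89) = 167.61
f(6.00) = 1534.00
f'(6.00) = 766.00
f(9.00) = 5164.00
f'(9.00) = 1717.00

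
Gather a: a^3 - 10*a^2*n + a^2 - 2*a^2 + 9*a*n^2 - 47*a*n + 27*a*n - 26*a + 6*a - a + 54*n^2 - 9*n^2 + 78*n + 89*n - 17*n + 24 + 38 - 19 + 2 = a^3 + a^2*(-10*n - 1) + a*(9*n^2 - 20*n - 21) + 45*n^2 + 150*n + 45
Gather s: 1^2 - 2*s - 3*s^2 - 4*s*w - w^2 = -3*s^2 + s*(-4*w - 2) - w^2 + 1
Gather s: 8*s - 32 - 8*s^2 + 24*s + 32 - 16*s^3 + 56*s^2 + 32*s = -16*s^3 + 48*s^2 + 64*s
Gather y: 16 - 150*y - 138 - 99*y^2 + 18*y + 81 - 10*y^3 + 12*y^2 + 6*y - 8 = -10*y^3 - 87*y^2 - 126*y - 49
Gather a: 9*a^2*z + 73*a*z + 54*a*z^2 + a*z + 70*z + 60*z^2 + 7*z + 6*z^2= 9*a^2*z + a*(54*z^2 + 74*z) + 66*z^2 + 77*z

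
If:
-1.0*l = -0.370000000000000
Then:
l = 0.37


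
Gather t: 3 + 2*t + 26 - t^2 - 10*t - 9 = -t^2 - 8*t + 20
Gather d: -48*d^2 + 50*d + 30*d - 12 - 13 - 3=-48*d^2 + 80*d - 28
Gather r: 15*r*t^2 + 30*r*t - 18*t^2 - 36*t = r*(15*t^2 + 30*t) - 18*t^2 - 36*t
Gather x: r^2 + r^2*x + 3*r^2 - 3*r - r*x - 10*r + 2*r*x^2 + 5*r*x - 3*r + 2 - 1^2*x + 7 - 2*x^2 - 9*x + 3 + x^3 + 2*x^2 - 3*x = 4*r^2 + 2*r*x^2 - 16*r + x^3 + x*(r^2 + 4*r - 13) + 12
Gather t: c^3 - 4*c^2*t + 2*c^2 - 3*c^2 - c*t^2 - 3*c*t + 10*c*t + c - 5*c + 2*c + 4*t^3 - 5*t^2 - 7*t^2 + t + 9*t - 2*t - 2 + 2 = c^3 - c^2 - 2*c + 4*t^3 + t^2*(-c - 12) + t*(-4*c^2 + 7*c + 8)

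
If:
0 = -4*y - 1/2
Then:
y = -1/8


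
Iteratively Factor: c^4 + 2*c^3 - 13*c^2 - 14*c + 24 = (c - 3)*(c^3 + 5*c^2 + 2*c - 8) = (c - 3)*(c + 4)*(c^2 + c - 2) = (c - 3)*(c - 1)*(c + 4)*(c + 2)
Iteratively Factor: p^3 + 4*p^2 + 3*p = (p + 1)*(p^2 + 3*p) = p*(p + 1)*(p + 3)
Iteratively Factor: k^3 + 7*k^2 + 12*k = (k + 4)*(k^2 + 3*k) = k*(k + 4)*(k + 3)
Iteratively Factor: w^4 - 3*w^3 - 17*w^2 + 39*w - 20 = (w - 1)*(w^3 - 2*w^2 - 19*w + 20) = (w - 5)*(w - 1)*(w^2 + 3*w - 4) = (w - 5)*(w - 1)*(w + 4)*(w - 1)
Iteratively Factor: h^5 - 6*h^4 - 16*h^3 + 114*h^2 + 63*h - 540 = (h + 3)*(h^4 - 9*h^3 + 11*h^2 + 81*h - 180) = (h - 4)*(h + 3)*(h^3 - 5*h^2 - 9*h + 45) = (h - 4)*(h + 3)^2*(h^2 - 8*h + 15) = (h - 4)*(h - 3)*(h + 3)^2*(h - 5)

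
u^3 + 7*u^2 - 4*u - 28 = (u - 2)*(u + 2)*(u + 7)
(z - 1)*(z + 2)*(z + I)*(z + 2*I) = z^4 + z^3 + 3*I*z^3 - 4*z^2 + 3*I*z^2 - 2*z - 6*I*z + 4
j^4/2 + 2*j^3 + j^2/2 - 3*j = j*(j/2 + 1)*(j - 1)*(j + 3)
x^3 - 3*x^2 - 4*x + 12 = (x - 3)*(x - 2)*(x + 2)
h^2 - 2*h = h*(h - 2)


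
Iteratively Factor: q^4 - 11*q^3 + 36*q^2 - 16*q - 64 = (q - 4)*(q^3 - 7*q^2 + 8*q + 16) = (q - 4)^2*(q^2 - 3*q - 4) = (q - 4)^2*(q + 1)*(q - 4)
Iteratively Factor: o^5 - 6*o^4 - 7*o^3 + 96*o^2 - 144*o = (o - 3)*(o^4 - 3*o^3 - 16*o^2 + 48*o) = (o - 3)*(o + 4)*(o^3 - 7*o^2 + 12*o) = (o - 3)^2*(o + 4)*(o^2 - 4*o) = (o - 4)*(o - 3)^2*(o + 4)*(o)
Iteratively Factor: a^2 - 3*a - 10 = (a + 2)*(a - 5)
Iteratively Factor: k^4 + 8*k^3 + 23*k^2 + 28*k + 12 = (k + 2)*(k^3 + 6*k^2 + 11*k + 6) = (k + 1)*(k + 2)*(k^2 + 5*k + 6) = (k + 1)*(k + 2)*(k + 3)*(k + 2)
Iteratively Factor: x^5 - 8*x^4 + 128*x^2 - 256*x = (x - 4)*(x^4 - 4*x^3 - 16*x^2 + 64*x) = (x - 4)^2*(x^3 - 16*x) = x*(x - 4)^2*(x^2 - 16) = x*(x - 4)^3*(x + 4)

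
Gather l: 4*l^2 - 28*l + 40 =4*l^2 - 28*l + 40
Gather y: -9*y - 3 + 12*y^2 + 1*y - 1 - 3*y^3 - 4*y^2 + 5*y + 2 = -3*y^3 + 8*y^2 - 3*y - 2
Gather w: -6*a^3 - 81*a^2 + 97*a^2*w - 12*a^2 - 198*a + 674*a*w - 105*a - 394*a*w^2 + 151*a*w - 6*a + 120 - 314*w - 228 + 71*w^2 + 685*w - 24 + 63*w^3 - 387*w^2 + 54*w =-6*a^3 - 93*a^2 - 309*a + 63*w^3 + w^2*(-394*a - 316) + w*(97*a^2 + 825*a + 425) - 132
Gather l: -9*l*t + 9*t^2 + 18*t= -9*l*t + 9*t^2 + 18*t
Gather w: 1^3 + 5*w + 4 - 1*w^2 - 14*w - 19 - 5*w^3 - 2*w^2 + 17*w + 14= -5*w^3 - 3*w^2 + 8*w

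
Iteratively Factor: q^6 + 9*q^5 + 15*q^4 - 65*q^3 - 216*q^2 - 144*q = (q - 3)*(q^5 + 12*q^4 + 51*q^3 + 88*q^2 + 48*q) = (q - 3)*(q + 4)*(q^4 + 8*q^3 + 19*q^2 + 12*q) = (q - 3)*(q + 3)*(q + 4)*(q^3 + 5*q^2 + 4*q) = (q - 3)*(q + 1)*(q + 3)*(q + 4)*(q^2 + 4*q) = q*(q - 3)*(q + 1)*(q + 3)*(q + 4)*(q + 4)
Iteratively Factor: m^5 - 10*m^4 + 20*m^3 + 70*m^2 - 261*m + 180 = (m - 3)*(m^4 - 7*m^3 - m^2 + 67*m - 60) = (m - 5)*(m - 3)*(m^3 - 2*m^2 - 11*m + 12) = (m - 5)*(m - 3)*(m + 3)*(m^2 - 5*m + 4) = (m - 5)*(m - 3)*(m - 1)*(m + 3)*(m - 4)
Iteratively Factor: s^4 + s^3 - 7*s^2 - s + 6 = (s - 1)*(s^3 + 2*s^2 - 5*s - 6) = (s - 1)*(s + 1)*(s^2 + s - 6) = (s - 2)*(s - 1)*(s + 1)*(s + 3)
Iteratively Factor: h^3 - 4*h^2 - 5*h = (h)*(h^2 - 4*h - 5) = h*(h + 1)*(h - 5)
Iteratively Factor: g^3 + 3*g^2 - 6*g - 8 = (g + 4)*(g^2 - g - 2) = (g - 2)*(g + 4)*(g + 1)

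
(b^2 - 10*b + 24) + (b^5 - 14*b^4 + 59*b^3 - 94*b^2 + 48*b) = b^5 - 14*b^4 + 59*b^3 - 93*b^2 + 38*b + 24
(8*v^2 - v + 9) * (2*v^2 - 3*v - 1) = 16*v^4 - 26*v^3 + 13*v^2 - 26*v - 9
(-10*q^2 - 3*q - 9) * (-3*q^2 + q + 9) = 30*q^4 - q^3 - 66*q^2 - 36*q - 81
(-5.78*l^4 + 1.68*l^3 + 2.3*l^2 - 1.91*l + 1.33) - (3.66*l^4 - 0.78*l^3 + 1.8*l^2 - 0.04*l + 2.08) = -9.44*l^4 + 2.46*l^3 + 0.5*l^2 - 1.87*l - 0.75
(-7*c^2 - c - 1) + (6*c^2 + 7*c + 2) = -c^2 + 6*c + 1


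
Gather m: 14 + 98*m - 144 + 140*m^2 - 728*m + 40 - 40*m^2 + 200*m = 100*m^2 - 430*m - 90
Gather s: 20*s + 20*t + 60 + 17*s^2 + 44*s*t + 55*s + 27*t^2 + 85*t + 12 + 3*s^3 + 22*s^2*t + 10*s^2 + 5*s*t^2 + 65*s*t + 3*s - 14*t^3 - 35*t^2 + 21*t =3*s^3 + s^2*(22*t + 27) + s*(5*t^2 + 109*t + 78) - 14*t^3 - 8*t^2 + 126*t + 72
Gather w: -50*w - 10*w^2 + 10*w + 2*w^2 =-8*w^2 - 40*w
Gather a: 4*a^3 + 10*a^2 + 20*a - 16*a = 4*a^3 + 10*a^2 + 4*a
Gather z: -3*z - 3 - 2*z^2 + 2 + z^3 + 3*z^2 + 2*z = z^3 + z^2 - z - 1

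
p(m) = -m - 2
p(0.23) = -2.23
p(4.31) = -6.31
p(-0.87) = -1.13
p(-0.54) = -1.46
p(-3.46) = 1.46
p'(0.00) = -1.00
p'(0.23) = -1.00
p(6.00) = -8.00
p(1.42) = -3.42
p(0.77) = -2.77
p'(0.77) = -1.00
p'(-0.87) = -1.00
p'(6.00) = -1.00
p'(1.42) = -1.00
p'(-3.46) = -1.00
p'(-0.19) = -1.00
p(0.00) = -2.00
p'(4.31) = -1.00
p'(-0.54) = -1.00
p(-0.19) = -1.81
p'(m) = -1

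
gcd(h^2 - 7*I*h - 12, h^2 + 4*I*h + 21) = h - 3*I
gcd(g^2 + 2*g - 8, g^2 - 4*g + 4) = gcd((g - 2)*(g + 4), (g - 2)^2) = g - 2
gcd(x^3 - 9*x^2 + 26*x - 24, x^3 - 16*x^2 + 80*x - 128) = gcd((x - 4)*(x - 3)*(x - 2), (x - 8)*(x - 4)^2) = x - 4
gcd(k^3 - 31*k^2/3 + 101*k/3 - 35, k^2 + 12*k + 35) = 1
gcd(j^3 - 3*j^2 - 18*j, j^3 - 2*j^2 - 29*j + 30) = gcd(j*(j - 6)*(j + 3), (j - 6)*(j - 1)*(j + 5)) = j - 6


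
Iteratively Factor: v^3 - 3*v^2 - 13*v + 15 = (v - 5)*(v^2 + 2*v - 3) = (v - 5)*(v + 3)*(v - 1)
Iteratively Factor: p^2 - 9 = (p - 3)*(p + 3)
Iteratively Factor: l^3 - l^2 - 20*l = (l + 4)*(l^2 - 5*l) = l*(l + 4)*(l - 5)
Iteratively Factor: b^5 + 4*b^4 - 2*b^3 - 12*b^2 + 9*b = (b - 1)*(b^4 + 5*b^3 + 3*b^2 - 9*b) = (b - 1)^2*(b^3 + 6*b^2 + 9*b) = b*(b - 1)^2*(b^2 + 6*b + 9) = b*(b - 1)^2*(b + 3)*(b + 3)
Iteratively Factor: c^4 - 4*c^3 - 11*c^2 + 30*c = (c + 3)*(c^3 - 7*c^2 + 10*c) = (c - 5)*(c + 3)*(c^2 - 2*c) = c*(c - 5)*(c + 3)*(c - 2)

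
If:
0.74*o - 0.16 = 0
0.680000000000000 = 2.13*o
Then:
No Solution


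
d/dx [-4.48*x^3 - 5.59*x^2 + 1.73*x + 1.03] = -13.44*x^2 - 11.18*x + 1.73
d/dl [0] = 0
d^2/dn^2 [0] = 0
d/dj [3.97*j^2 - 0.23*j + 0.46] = 7.94*j - 0.23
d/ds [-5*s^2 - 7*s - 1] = -10*s - 7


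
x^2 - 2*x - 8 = (x - 4)*(x + 2)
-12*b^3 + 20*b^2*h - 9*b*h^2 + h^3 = (-6*b + h)*(-2*b + h)*(-b + h)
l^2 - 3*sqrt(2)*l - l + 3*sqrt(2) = (l - 1)*(l - 3*sqrt(2))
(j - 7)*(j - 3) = j^2 - 10*j + 21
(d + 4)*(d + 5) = d^2 + 9*d + 20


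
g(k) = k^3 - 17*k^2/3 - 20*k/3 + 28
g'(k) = 3*k^2 - 34*k/3 - 20/3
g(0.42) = 24.27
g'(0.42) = -10.90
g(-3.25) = -44.52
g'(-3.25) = 61.85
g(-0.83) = 29.06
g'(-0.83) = 4.81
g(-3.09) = -35.01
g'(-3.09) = 57.00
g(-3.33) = -49.56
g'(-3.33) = 64.34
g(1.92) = 1.39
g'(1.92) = -17.37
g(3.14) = -17.85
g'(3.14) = -12.67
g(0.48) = 23.60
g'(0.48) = -11.42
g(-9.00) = -1100.00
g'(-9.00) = 338.33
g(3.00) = -16.00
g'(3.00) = -13.67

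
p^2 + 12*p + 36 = (p + 6)^2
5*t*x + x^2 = x*(5*t + x)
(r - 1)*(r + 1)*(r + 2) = r^3 + 2*r^2 - r - 2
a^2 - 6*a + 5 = (a - 5)*(a - 1)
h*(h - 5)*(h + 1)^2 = h^4 - 3*h^3 - 9*h^2 - 5*h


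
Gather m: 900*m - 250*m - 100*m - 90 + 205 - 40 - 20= 550*m + 55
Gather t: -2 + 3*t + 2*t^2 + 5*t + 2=2*t^2 + 8*t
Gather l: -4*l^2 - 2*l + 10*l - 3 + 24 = -4*l^2 + 8*l + 21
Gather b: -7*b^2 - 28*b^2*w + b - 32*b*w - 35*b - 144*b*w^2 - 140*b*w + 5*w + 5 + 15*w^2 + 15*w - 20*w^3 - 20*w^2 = b^2*(-28*w - 7) + b*(-144*w^2 - 172*w - 34) - 20*w^3 - 5*w^2 + 20*w + 5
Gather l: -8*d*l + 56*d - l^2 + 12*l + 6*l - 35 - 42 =56*d - l^2 + l*(18 - 8*d) - 77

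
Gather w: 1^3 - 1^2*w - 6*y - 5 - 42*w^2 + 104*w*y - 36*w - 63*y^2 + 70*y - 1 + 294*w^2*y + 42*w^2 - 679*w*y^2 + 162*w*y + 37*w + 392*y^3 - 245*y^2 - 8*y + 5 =294*w^2*y + w*(-679*y^2 + 266*y) + 392*y^3 - 308*y^2 + 56*y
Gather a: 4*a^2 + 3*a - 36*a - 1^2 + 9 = 4*a^2 - 33*a + 8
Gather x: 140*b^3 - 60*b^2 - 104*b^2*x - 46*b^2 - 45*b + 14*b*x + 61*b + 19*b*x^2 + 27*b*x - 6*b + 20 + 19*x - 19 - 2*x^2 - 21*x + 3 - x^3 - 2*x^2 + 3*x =140*b^3 - 106*b^2 + 10*b - x^3 + x^2*(19*b - 4) + x*(-104*b^2 + 41*b + 1) + 4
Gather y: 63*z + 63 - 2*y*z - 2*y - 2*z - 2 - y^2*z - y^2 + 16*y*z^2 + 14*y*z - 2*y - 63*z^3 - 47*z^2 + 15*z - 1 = y^2*(-z - 1) + y*(16*z^2 + 12*z - 4) - 63*z^3 - 47*z^2 + 76*z + 60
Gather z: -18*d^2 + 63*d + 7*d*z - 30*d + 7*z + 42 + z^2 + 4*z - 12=-18*d^2 + 33*d + z^2 + z*(7*d + 11) + 30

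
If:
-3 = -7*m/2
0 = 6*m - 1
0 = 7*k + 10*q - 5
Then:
No Solution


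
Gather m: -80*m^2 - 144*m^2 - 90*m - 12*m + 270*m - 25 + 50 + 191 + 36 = -224*m^2 + 168*m + 252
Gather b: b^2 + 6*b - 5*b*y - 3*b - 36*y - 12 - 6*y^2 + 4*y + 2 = b^2 + b*(3 - 5*y) - 6*y^2 - 32*y - 10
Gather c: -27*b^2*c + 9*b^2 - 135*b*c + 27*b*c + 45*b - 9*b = 9*b^2 + 36*b + c*(-27*b^2 - 108*b)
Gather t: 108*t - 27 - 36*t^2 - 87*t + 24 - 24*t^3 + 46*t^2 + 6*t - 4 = -24*t^3 + 10*t^2 + 27*t - 7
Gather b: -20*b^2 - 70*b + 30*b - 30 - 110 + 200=-20*b^2 - 40*b + 60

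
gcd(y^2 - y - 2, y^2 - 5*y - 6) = y + 1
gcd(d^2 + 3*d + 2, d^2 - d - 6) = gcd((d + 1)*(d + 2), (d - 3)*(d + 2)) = d + 2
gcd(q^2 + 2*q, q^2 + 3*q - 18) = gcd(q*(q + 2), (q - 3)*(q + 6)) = 1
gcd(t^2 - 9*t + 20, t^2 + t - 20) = t - 4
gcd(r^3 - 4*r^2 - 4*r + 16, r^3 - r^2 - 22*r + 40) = r^2 - 6*r + 8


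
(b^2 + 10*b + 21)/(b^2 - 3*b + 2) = (b^2 + 10*b + 21)/(b^2 - 3*b + 2)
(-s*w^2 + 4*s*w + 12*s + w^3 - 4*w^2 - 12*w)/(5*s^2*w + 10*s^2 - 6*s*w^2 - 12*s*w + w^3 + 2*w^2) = (6 - w)/(5*s - w)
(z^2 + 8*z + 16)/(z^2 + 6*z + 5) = (z^2 + 8*z + 16)/(z^2 + 6*z + 5)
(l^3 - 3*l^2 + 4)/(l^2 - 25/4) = 4*(l^3 - 3*l^2 + 4)/(4*l^2 - 25)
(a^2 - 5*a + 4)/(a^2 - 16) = (a - 1)/(a + 4)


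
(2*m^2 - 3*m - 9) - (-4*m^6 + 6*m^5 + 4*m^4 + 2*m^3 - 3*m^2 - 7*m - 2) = 4*m^6 - 6*m^5 - 4*m^4 - 2*m^3 + 5*m^2 + 4*m - 7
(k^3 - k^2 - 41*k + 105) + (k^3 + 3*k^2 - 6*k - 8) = 2*k^3 + 2*k^2 - 47*k + 97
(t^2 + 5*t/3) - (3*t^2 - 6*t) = -2*t^2 + 23*t/3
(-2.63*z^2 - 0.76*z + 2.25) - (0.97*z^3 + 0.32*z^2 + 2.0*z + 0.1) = -0.97*z^3 - 2.95*z^2 - 2.76*z + 2.15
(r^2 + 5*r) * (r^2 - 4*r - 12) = r^4 + r^3 - 32*r^2 - 60*r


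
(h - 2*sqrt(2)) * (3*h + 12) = 3*h^2 - 6*sqrt(2)*h + 12*h - 24*sqrt(2)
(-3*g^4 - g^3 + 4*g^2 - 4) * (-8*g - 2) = 24*g^5 + 14*g^4 - 30*g^3 - 8*g^2 + 32*g + 8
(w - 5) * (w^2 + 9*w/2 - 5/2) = w^3 - w^2/2 - 25*w + 25/2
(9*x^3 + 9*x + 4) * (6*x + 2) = 54*x^4 + 18*x^3 + 54*x^2 + 42*x + 8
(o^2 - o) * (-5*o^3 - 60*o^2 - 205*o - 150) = -5*o^5 - 55*o^4 - 145*o^3 + 55*o^2 + 150*o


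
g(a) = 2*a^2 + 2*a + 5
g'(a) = 4*a + 2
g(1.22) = 10.42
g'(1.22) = 6.88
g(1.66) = 13.83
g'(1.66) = 8.64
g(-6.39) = 73.88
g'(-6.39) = -23.56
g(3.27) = 32.93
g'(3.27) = 15.08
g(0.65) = 7.14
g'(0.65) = 4.60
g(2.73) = 25.37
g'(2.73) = 12.92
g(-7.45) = 101.10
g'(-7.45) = -27.80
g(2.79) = 26.15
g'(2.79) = 13.16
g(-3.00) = 17.00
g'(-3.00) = -10.00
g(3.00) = 29.00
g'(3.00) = 14.00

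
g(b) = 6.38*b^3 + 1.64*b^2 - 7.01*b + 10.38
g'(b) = 19.14*b^2 + 3.28*b - 7.01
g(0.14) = 9.45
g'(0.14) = -6.18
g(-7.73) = -2784.30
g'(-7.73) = 1111.31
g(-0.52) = 13.57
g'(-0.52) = -3.54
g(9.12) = 4922.41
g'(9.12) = 1614.86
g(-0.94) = 13.12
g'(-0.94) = 6.82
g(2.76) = 137.66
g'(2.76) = 147.84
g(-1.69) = -3.88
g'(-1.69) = 42.11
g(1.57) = 28.11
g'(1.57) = 45.32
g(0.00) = 10.38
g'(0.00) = -7.01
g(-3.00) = -126.09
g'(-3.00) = 155.41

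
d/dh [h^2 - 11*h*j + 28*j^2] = 2*h - 11*j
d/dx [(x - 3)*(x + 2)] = 2*x - 1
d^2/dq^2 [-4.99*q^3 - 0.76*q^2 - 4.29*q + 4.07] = -29.94*q - 1.52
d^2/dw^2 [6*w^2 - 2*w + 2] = 12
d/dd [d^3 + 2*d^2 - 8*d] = 3*d^2 + 4*d - 8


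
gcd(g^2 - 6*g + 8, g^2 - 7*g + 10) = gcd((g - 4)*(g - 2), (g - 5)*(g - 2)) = g - 2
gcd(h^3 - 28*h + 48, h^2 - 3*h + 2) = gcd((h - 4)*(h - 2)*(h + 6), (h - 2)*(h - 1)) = h - 2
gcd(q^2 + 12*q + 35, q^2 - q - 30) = q + 5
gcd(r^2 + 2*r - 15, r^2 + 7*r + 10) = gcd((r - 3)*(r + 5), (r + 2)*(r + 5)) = r + 5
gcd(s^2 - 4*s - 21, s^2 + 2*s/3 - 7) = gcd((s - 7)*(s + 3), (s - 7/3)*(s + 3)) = s + 3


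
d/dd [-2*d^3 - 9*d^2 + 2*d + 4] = -6*d^2 - 18*d + 2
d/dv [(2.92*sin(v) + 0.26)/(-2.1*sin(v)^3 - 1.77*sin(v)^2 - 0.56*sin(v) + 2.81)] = (12.264*sin(v)^3 + 6.8064*sin(v)^2 + 0.9204*sin(v) + 8.3508)*cos(v)/(4.41*sin(v)^6 + 7.434*sin(v)^5 + 5.4849*sin(v)^4 - 9.8196*sin(v)^3 - 9.6338*sin(v)^2 - 3.1472*sin(v) + 7.8961)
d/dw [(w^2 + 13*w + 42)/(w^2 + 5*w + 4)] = 2*(-4*w^2 - 38*w - 79)/(w^4 + 10*w^3 + 33*w^2 + 40*w + 16)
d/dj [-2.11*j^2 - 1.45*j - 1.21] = -4.22*j - 1.45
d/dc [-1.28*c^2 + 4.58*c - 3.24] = 4.58 - 2.56*c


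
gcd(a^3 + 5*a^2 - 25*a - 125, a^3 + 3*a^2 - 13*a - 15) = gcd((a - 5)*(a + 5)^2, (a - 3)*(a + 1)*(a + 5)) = a + 5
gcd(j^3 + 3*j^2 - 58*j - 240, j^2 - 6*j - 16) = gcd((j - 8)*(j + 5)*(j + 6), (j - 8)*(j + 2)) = j - 8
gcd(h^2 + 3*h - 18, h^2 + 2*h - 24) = h + 6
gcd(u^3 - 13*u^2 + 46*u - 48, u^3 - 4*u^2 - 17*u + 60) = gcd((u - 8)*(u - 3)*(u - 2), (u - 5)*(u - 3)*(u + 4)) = u - 3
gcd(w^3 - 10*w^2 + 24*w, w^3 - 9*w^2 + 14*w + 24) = w^2 - 10*w + 24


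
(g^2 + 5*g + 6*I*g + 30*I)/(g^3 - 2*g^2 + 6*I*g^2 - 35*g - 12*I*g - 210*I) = 1/(g - 7)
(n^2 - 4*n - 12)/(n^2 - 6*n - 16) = (n - 6)/(n - 8)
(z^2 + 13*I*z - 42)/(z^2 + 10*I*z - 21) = (z + 6*I)/(z + 3*I)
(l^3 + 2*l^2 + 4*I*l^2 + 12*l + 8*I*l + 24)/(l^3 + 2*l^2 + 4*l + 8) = (l + 6*I)/(l + 2*I)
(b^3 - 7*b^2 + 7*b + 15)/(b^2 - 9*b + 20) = (b^2 - 2*b - 3)/(b - 4)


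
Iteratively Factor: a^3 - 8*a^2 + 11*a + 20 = (a + 1)*(a^2 - 9*a + 20) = (a - 4)*(a + 1)*(a - 5)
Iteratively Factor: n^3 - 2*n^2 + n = (n)*(n^2 - 2*n + 1) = n*(n - 1)*(n - 1)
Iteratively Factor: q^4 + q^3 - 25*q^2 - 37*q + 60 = (q + 3)*(q^3 - 2*q^2 - 19*q + 20) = (q + 3)*(q + 4)*(q^2 - 6*q + 5) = (q - 5)*(q + 3)*(q + 4)*(q - 1)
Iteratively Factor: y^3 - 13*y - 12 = (y - 4)*(y^2 + 4*y + 3) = (y - 4)*(y + 3)*(y + 1)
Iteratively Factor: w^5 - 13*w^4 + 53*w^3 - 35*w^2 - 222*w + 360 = (w - 3)*(w^4 - 10*w^3 + 23*w^2 + 34*w - 120) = (w - 5)*(w - 3)*(w^3 - 5*w^2 - 2*w + 24) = (w - 5)*(w - 3)^2*(w^2 - 2*w - 8) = (w - 5)*(w - 3)^2*(w + 2)*(w - 4)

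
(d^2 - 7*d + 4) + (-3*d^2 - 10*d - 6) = -2*d^2 - 17*d - 2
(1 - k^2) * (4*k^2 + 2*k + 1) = -4*k^4 - 2*k^3 + 3*k^2 + 2*k + 1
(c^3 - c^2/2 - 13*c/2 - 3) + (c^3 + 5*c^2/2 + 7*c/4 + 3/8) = 2*c^3 + 2*c^2 - 19*c/4 - 21/8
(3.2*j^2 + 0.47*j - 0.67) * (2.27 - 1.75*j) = -5.6*j^3 + 6.4415*j^2 + 2.2394*j - 1.5209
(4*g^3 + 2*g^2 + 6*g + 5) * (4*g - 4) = 16*g^4 - 8*g^3 + 16*g^2 - 4*g - 20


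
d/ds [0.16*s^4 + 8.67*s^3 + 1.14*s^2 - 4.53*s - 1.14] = 0.64*s^3 + 26.01*s^2 + 2.28*s - 4.53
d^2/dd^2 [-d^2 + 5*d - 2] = -2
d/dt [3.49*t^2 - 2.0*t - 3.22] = 6.98*t - 2.0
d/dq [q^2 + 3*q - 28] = 2*q + 3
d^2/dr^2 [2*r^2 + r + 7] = 4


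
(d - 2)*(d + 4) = d^2 + 2*d - 8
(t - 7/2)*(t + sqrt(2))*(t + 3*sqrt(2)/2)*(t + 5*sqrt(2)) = t^4 - 7*t^3/2 + 15*sqrt(2)*t^3/2 - 105*sqrt(2)*t^2/4 + 28*t^2 - 98*t + 15*sqrt(2)*t - 105*sqrt(2)/2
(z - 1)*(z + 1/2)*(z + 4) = z^3 + 7*z^2/2 - 5*z/2 - 2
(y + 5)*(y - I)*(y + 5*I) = y^3 + 5*y^2 + 4*I*y^2 + 5*y + 20*I*y + 25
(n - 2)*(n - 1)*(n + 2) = n^3 - n^2 - 4*n + 4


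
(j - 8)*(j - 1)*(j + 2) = j^3 - 7*j^2 - 10*j + 16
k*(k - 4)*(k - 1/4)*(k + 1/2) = k^4 - 15*k^3/4 - 9*k^2/8 + k/2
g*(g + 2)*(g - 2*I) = g^3 + 2*g^2 - 2*I*g^2 - 4*I*g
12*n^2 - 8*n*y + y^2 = (-6*n + y)*(-2*n + y)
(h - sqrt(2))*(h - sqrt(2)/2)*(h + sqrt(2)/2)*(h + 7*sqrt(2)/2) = h^4 + 5*sqrt(2)*h^3/2 - 15*h^2/2 - 5*sqrt(2)*h/4 + 7/2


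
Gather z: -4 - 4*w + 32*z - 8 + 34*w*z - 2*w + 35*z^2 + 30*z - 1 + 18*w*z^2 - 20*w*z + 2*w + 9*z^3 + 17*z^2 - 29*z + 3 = -4*w + 9*z^3 + z^2*(18*w + 52) + z*(14*w + 33) - 10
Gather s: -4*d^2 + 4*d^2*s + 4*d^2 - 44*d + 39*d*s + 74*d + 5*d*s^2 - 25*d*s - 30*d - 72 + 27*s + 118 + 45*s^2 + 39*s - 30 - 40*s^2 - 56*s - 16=s^2*(5*d + 5) + s*(4*d^2 + 14*d + 10)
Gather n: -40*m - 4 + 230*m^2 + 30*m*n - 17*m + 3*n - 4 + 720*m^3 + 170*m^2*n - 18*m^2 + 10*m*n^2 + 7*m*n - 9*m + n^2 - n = 720*m^3 + 212*m^2 - 66*m + n^2*(10*m + 1) + n*(170*m^2 + 37*m + 2) - 8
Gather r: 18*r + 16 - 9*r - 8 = 9*r + 8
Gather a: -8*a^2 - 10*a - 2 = -8*a^2 - 10*a - 2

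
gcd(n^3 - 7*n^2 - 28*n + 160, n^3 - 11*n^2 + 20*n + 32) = n^2 - 12*n + 32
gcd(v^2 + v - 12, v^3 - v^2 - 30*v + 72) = v - 3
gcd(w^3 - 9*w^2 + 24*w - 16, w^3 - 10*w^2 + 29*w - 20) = w^2 - 5*w + 4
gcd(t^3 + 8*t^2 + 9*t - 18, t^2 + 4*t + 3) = t + 3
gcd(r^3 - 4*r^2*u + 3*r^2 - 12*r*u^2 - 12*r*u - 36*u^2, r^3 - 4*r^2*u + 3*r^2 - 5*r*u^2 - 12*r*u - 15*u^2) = r + 3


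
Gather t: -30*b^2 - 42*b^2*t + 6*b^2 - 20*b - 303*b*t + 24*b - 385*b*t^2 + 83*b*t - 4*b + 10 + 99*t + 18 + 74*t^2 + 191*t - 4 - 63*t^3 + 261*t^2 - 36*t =-24*b^2 - 63*t^3 + t^2*(335 - 385*b) + t*(-42*b^2 - 220*b + 254) + 24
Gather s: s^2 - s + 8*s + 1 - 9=s^2 + 7*s - 8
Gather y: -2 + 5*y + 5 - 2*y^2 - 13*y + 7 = -2*y^2 - 8*y + 10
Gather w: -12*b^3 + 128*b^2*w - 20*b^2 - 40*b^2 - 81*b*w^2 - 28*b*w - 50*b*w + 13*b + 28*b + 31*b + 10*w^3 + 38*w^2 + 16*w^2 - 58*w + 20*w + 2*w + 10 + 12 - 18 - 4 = -12*b^3 - 60*b^2 + 72*b + 10*w^3 + w^2*(54 - 81*b) + w*(128*b^2 - 78*b - 36)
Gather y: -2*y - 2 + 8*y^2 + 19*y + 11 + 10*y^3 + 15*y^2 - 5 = 10*y^3 + 23*y^2 + 17*y + 4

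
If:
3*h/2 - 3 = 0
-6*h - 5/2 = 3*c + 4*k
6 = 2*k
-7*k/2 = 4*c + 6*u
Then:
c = -53/6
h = 2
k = 3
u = 149/36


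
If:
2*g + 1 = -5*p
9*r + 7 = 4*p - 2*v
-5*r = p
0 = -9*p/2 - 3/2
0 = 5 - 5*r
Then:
No Solution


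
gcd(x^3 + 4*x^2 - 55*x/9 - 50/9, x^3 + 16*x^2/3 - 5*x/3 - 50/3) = x^2 + 10*x/3 - 25/3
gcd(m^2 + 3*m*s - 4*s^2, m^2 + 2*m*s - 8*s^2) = m + 4*s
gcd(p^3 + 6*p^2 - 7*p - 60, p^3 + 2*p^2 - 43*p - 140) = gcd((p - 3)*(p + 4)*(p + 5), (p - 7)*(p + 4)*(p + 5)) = p^2 + 9*p + 20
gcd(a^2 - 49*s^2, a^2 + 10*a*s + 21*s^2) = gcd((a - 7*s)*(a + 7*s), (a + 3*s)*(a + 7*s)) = a + 7*s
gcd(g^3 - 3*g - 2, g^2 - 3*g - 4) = g + 1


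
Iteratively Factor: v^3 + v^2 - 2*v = (v - 1)*(v^2 + 2*v) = v*(v - 1)*(v + 2)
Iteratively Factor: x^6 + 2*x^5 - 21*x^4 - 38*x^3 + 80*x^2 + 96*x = (x - 4)*(x^5 + 6*x^4 + 3*x^3 - 26*x^2 - 24*x) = (x - 4)*(x + 1)*(x^4 + 5*x^3 - 2*x^2 - 24*x) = (x - 4)*(x - 2)*(x + 1)*(x^3 + 7*x^2 + 12*x) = (x - 4)*(x - 2)*(x + 1)*(x + 4)*(x^2 + 3*x) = x*(x - 4)*(x - 2)*(x + 1)*(x + 4)*(x + 3)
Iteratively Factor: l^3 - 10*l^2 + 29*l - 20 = (l - 4)*(l^2 - 6*l + 5) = (l - 5)*(l - 4)*(l - 1)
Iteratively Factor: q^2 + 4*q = (q + 4)*(q)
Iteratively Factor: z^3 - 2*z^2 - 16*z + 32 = (z + 4)*(z^2 - 6*z + 8) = (z - 2)*(z + 4)*(z - 4)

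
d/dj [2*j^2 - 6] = 4*j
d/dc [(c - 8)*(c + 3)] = 2*c - 5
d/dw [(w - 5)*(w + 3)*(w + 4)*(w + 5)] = 4*w^3 + 21*w^2 - 26*w - 175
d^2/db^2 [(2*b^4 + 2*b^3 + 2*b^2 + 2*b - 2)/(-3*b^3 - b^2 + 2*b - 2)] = 4*(-13*b^6 - 21*b^5 + 45*b^4 + 87*b^3 + 15*b^2 - 30*b - 6)/(27*b^9 + 27*b^8 - 45*b^7 + 19*b^6 + 66*b^5 - 54*b^4 + 4*b^3 + 36*b^2 - 24*b + 8)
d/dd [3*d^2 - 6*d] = 6*d - 6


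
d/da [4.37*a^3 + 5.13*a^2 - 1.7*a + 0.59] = 13.11*a^2 + 10.26*a - 1.7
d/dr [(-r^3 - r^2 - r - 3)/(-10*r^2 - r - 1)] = 2*(5*r^4 + r^3 - 3*r^2 - 29*r - 1)/(100*r^4 + 20*r^3 + 21*r^2 + 2*r + 1)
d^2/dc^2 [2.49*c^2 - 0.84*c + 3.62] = 4.98000000000000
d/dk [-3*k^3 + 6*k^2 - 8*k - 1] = -9*k^2 + 12*k - 8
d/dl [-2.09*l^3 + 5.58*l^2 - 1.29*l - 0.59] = -6.27*l^2 + 11.16*l - 1.29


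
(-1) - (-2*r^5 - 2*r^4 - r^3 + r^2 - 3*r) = 2*r^5 + 2*r^4 + r^3 - r^2 + 3*r - 1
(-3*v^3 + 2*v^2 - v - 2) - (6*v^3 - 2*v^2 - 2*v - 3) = -9*v^3 + 4*v^2 + v + 1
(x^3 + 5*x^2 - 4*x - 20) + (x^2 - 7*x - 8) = x^3 + 6*x^2 - 11*x - 28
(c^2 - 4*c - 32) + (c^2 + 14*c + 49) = 2*c^2 + 10*c + 17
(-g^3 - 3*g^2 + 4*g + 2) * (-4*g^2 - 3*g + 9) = 4*g^5 + 15*g^4 - 16*g^3 - 47*g^2 + 30*g + 18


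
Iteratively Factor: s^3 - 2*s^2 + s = (s)*(s^2 - 2*s + 1) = s*(s - 1)*(s - 1)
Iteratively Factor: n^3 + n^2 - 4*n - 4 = (n + 2)*(n^2 - n - 2) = (n + 1)*(n + 2)*(n - 2)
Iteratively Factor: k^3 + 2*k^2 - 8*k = (k - 2)*(k^2 + 4*k) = (k - 2)*(k + 4)*(k)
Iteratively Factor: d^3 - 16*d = (d - 4)*(d^2 + 4*d) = (d - 4)*(d + 4)*(d)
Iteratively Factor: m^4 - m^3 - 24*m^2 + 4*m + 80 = (m + 2)*(m^3 - 3*m^2 - 18*m + 40) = (m - 5)*(m + 2)*(m^2 + 2*m - 8) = (m - 5)*(m + 2)*(m + 4)*(m - 2)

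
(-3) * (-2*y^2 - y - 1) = 6*y^2 + 3*y + 3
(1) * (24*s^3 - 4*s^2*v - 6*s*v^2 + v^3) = 24*s^3 - 4*s^2*v - 6*s*v^2 + v^3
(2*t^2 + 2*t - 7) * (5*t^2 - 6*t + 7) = 10*t^4 - 2*t^3 - 33*t^2 + 56*t - 49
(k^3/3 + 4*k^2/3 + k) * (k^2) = k^5/3 + 4*k^4/3 + k^3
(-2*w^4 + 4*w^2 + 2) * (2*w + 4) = -4*w^5 - 8*w^4 + 8*w^3 + 16*w^2 + 4*w + 8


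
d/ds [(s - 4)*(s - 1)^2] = 3*(s - 3)*(s - 1)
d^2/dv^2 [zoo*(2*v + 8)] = 0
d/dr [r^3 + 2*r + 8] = 3*r^2 + 2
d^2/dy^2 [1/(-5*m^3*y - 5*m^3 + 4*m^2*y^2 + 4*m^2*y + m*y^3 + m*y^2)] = 2*(-(4*m + 3*y + 1)*(-5*m^2*y - 5*m^2 + 4*m*y^2 + 4*m*y + y^3 + y^2) + (-5*m^2 + 8*m*y + 4*m + 3*y^2 + 2*y)^2)/(m*(-5*m^2*y - 5*m^2 + 4*m*y^2 + 4*m*y + y^3 + y^2)^3)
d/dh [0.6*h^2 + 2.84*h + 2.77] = 1.2*h + 2.84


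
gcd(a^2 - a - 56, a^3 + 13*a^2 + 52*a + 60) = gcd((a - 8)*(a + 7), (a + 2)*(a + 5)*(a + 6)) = 1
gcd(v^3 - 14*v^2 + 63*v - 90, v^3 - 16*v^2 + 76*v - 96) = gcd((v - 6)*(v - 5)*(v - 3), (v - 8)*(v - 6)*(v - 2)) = v - 6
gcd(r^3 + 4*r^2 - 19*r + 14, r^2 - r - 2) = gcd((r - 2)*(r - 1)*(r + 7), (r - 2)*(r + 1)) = r - 2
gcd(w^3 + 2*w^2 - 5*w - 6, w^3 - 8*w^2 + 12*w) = w - 2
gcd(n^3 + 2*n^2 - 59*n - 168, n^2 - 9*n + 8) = n - 8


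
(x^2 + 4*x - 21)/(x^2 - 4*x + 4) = (x^2 + 4*x - 21)/(x^2 - 4*x + 4)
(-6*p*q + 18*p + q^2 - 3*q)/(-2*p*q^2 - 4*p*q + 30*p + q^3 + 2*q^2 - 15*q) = (6*p - q)/(2*p*q + 10*p - q^2 - 5*q)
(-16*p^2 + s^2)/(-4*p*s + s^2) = (4*p + s)/s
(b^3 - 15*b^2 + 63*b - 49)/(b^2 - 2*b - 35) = (b^2 - 8*b + 7)/(b + 5)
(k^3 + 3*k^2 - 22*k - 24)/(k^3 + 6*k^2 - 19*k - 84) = (k^2 + 7*k + 6)/(k^2 + 10*k + 21)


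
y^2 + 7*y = y*(y + 7)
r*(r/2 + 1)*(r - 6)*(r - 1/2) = r^4/2 - 9*r^3/4 - 5*r^2 + 3*r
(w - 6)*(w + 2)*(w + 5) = w^3 + w^2 - 32*w - 60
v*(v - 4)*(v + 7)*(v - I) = v^4 + 3*v^3 - I*v^3 - 28*v^2 - 3*I*v^2 + 28*I*v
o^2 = o^2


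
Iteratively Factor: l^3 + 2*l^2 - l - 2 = (l - 1)*(l^2 + 3*l + 2) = (l - 1)*(l + 2)*(l + 1)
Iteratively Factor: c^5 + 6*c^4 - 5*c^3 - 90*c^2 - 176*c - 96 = (c + 2)*(c^4 + 4*c^3 - 13*c^2 - 64*c - 48) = (c + 2)*(c + 4)*(c^3 - 13*c - 12) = (c + 1)*(c + 2)*(c + 4)*(c^2 - c - 12) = (c + 1)*(c + 2)*(c + 3)*(c + 4)*(c - 4)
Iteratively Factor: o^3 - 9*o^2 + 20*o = (o - 4)*(o^2 - 5*o) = o*(o - 4)*(o - 5)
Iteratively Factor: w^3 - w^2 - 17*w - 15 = (w + 1)*(w^2 - 2*w - 15) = (w + 1)*(w + 3)*(w - 5)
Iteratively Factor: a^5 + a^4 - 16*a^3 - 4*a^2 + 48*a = (a)*(a^4 + a^3 - 16*a^2 - 4*a + 48) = a*(a + 4)*(a^3 - 3*a^2 - 4*a + 12) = a*(a + 2)*(a + 4)*(a^2 - 5*a + 6) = a*(a - 3)*(a + 2)*(a + 4)*(a - 2)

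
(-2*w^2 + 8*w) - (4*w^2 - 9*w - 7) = -6*w^2 + 17*w + 7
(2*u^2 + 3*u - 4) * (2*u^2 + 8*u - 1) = 4*u^4 + 22*u^3 + 14*u^2 - 35*u + 4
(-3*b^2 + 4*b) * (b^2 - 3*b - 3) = -3*b^4 + 13*b^3 - 3*b^2 - 12*b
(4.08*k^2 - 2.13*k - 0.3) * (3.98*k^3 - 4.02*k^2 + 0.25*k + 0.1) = 16.2384*k^5 - 24.879*k^4 + 8.3886*k^3 + 1.0815*k^2 - 0.288*k - 0.03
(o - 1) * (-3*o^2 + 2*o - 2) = -3*o^3 + 5*o^2 - 4*o + 2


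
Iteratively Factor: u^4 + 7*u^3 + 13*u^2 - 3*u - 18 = (u + 3)*(u^3 + 4*u^2 + u - 6) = (u + 3)^2*(u^2 + u - 2) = (u - 1)*(u + 3)^2*(u + 2)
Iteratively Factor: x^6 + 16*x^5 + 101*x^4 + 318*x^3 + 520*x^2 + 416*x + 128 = (x + 4)*(x^5 + 12*x^4 + 53*x^3 + 106*x^2 + 96*x + 32) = (x + 4)^2*(x^4 + 8*x^3 + 21*x^2 + 22*x + 8) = (x + 4)^3*(x^3 + 4*x^2 + 5*x + 2) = (x + 1)*(x + 4)^3*(x^2 + 3*x + 2) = (x + 1)*(x + 2)*(x + 4)^3*(x + 1)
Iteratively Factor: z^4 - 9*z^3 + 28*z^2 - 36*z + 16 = (z - 2)*(z^3 - 7*z^2 + 14*z - 8) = (z - 2)^2*(z^2 - 5*z + 4) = (z - 2)^2*(z - 1)*(z - 4)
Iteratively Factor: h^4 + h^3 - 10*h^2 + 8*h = (h)*(h^3 + h^2 - 10*h + 8) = h*(h - 2)*(h^2 + 3*h - 4) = h*(h - 2)*(h - 1)*(h + 4)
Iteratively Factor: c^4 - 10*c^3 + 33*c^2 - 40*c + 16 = (c - 1)*(c^3 - 9*c^2 + 24*c - 16) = (c - 1)^2*(c^2 - 8*c + 16) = (c - 4)*(c - 1)^2*(c - 4)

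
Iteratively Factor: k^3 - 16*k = (k)*(k^2 - 16) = k*(k + 4)*(k - 4)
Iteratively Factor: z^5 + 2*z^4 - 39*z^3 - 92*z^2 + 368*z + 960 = (z - 4)*(z^4 + 6*z^3 - 15*z^2 - 152*z - 240) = (z - 4)*(z + 3)*(z^3 + 3*z^2 - 24*z - 80) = (z - 4)*(z + 3)*(z + 4)*(z^2 - z - 20) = (z - 5)*(z - 4)*(z + 3)*(z + 4)*(z + 4)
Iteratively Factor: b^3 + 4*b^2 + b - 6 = (b - 1)*(b^2 + 5*b + 6) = (b - 1)*(b + 2)*(b + 3)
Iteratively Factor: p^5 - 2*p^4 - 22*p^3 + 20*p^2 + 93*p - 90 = (p + 3)*(p^4 - 5*p^3 - 7*p^2 + 41*p - 30) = (p - 1)*(p + 3)*(p^3 - 4*p^2 - 11*p + 30) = (p - 5)*(p - 1)*(p + 3)*(p^2 + p - 6) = (p - 5)*(p - 1)*(p + 3)^2*(p - 2)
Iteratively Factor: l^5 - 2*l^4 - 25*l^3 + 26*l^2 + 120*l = (l + 4)*(l^4 - 6*l^3 - l^2 + 30*l) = l*(l + 4)*(l^3 - 6*l^2 - l + 30) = l*(l - 5)*(l + 4)*(l^2 - l - 6) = l*(l - 5)*(l - 3)*(l + 4)*(l + 2)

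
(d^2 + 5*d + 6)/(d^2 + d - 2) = (d + 3)/(d - 1)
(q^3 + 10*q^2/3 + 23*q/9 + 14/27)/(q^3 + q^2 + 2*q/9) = (q + 7/3)/q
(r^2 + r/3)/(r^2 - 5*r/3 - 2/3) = r/(r - 2)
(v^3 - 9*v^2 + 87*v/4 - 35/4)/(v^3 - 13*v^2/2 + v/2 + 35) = (v - 1/2)/(v + 2)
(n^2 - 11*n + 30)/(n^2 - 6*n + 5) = (n - 6)/(n - 1)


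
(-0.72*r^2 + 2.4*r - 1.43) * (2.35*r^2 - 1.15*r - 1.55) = -1.692*r^4 + 6.468*r^3 - 5.0045*r^2 - 2.0755*r + 2.2165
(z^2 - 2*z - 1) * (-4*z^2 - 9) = -4*z^4 + 8*z^3 - 5*z^2 + 18*z + 9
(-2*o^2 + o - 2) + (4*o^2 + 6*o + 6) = 2*o^2 + 7*o + 4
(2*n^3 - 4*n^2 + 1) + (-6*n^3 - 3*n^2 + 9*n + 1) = -4*n^3 - 7*n^2 + 9*n + 2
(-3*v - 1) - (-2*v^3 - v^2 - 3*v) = 2*v^3 + v^2 - 1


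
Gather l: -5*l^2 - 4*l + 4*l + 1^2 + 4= 5 - 5*l^2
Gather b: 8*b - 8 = 8*b - 8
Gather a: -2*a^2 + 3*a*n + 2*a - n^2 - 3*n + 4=-2*a^2 + a*(3*n + 2) - n^2 - 3*n + 4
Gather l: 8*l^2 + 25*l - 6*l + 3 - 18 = 8*l^2 + 19*l - 15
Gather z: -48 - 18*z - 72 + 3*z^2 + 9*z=3*z^2 - 9*z - 120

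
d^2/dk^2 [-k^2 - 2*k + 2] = -2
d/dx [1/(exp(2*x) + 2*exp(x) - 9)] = -2*(exp(x) + 1)*exp(x)/(exp(2*x) + 2*exp(x) - 9)^2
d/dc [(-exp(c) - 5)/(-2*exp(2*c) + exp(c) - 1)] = (-(exp(c) + 5)*(4*exp(c) - 1) + 2*exp(2*c) - exp(c) + 1)*exp(c)/(2*exp(2*c) - exp(c) + 1)^2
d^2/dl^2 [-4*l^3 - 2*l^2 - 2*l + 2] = -24*l - 4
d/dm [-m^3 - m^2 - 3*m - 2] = -3*m^2 - 2*m - 3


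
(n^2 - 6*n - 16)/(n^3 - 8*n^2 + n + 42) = (n - 8)/(n^2 - 10*n + 21)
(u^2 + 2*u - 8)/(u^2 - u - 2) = (u + 4)/(u + 1)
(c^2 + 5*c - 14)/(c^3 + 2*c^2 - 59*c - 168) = (c - 2)/(c^2 - 5*c - 24)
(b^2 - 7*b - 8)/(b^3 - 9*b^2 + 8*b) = (b + 1)/(b*(b - 1))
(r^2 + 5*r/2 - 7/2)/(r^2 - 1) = (r + 7/2)/(r + 1)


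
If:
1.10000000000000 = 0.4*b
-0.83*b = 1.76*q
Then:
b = 2.75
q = -1.30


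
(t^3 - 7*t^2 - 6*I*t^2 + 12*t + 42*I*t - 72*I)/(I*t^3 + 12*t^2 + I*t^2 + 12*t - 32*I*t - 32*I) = (-I*t^3 + t^2*(-6 + 7*I) + t*(42 - 12*I) - 72)/(t^3 + t^2*(1 - 12*I) + t*(-32 - 12*I) - 32)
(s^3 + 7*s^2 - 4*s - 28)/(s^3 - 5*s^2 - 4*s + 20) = (s + 7)/(s - 5)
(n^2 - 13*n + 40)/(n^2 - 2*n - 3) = (-n^2 + 13*n - 40)/(-n^2 + 2*n + 3)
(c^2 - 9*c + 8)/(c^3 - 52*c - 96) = (c - 1)/(c^2 + 8*c + 12)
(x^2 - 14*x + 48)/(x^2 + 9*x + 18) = (x^2 - 14*x + 48)/(x^2 + 9*x + 18)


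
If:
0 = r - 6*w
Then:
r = 6*w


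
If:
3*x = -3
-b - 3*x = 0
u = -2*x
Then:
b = 3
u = 2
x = -1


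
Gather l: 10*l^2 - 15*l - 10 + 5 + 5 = 10*l^2 - 15*l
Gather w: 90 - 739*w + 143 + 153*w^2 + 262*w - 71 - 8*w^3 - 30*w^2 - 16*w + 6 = -8*w^3 + 123*w^2 - 493*w + 168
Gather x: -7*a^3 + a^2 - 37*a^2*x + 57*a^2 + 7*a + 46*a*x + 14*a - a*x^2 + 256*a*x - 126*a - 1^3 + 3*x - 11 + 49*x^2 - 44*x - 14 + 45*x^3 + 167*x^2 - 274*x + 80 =-7*a^3 + 58*a^2 - 105*a + 45*x^3 + x^2*(216 - a) + x*(-37*a^2 + 302*a - 315) + 54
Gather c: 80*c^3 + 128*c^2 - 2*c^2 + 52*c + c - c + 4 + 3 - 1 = 80*c^3 + 126*c^2 + 52*c + 6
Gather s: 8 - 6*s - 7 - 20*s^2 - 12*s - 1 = -20*s^2 - 18*s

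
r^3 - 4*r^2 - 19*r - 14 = (r - 7)*(r + 1)*(r + 2)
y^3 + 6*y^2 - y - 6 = (y - 1)*(y + 1)*(y + 6)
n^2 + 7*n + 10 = (n + 2)*(n + 5)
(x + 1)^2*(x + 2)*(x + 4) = x^4 + 8*x^3 + 21*x^2 + 22*x + 8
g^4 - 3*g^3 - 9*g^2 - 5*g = g*(g - 5)*(g + 1)^2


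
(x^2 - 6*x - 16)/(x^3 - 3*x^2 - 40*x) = (x + 2)/(x*(x + 5))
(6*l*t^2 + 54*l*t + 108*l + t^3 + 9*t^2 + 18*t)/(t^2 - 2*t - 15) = (6*l*t + 36*l + t^2 + 6*t)/(t - 5)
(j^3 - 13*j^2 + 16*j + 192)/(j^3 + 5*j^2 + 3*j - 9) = (j^2 - 16*j + 64)/(j^2 + 2*j - 3)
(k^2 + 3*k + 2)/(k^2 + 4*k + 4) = (k + 1)/(k + 2)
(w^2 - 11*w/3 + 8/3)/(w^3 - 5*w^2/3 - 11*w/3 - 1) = (-3*w^2 + 11*w - 8)/(-3*w^3 + 5*w^2 + 11*w + 3)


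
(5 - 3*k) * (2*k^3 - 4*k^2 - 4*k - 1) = -6*k^4 + 22*k^3 - 8*k^2 - 17*k - 5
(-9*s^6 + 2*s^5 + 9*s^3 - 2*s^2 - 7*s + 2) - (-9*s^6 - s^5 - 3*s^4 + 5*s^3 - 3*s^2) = 3*s^5 + 3*s^4 + 4*s^3 + s^2 - 7*s + 2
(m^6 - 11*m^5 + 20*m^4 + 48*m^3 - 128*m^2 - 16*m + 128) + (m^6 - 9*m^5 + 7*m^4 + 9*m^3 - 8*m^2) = 2*m^6 - 20*m^5 + 27*m^4 + 57*m^3 - 136*m^2 - 16*m + 128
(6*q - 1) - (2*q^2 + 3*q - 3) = -2*q^2 + 3*q + 2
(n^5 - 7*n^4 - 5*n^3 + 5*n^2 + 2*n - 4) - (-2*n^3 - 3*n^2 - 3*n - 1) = n^5 - 7*n^4 - 3*n^3 + 8*n^2 + 5*n - 3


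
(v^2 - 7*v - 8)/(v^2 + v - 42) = (v^2 - 7*v - 8)/(v^2 + v - 42)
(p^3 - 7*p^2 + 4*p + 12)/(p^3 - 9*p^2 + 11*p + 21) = (p^2 - 8*p + 12)/(p^2 - 10*p + 21)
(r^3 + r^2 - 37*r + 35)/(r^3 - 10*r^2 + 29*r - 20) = (r + 7)/(r - 4)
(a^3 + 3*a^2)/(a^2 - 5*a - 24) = a^2/(a - 8)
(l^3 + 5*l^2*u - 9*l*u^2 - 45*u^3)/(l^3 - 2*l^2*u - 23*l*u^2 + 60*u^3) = (-l - 3*u)/(-l + 4*u)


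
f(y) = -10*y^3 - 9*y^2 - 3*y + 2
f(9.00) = -8044.00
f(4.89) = -1397.18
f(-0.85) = 4.19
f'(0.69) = -29.70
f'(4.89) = -808.38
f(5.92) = -2405.92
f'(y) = -30*y^2 - 18*y - 3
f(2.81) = -299.38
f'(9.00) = -2595.00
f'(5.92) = -1160.95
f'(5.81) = -1120.26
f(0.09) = 1.65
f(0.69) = -7.64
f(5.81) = -2280.46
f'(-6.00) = -975.00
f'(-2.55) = -152.18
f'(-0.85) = -9.38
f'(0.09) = -4.86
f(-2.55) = 116.94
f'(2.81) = -290.46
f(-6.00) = 1856.00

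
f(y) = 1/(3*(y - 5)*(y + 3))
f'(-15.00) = 0.00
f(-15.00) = 0.00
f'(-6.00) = 0.00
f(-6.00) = 0.01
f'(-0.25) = 0.00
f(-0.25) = -0.02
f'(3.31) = -0.01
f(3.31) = -0.03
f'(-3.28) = 0.53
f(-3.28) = 0.14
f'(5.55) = -0.14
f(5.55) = 0.07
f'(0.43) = 0.00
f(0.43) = -0.02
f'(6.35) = -0.02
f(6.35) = 0.03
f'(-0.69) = 0.01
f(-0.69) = -0.03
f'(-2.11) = 0.05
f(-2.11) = -0.05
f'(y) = -1/(3*(y - 5)*(y + 3)^2) - 1/(3*(y - 5)^2*(y + 3)) = 2*(1 - y)/(3*(y^4 - 4*y^3 - 26*y^2 + 60*y + 225))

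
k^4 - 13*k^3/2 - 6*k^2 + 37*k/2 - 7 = (k - 7)*(k - 1)*(k - 1/2)*(k + 2)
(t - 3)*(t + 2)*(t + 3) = t^3 + 2*t^2 - 9*t - 18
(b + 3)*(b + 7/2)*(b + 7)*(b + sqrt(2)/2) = b^4 + sqrt(2)*b^3/2 + 27*b^3/2 + 27*sqrt(2)*b^2/4 + 56*b^2 + 28*sqrt(2)*b + 147*b/2 + 147*sqrt(2)/4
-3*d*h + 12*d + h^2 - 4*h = (-3*d + h)*(h - 4)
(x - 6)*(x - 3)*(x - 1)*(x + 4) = x^4 - 6*x^3 - 13*x^2 + 90*x - 72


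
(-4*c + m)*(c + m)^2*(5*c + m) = -20*c^4 - 39*c^3*m - 17*c^2*m^2 + 3*c*m^3 + m^4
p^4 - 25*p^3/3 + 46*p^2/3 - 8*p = p*(p - 6)*(p - 4/3)*(p - 1)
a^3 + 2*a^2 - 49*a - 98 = (a - 7)*(a + 2)*(a + 7)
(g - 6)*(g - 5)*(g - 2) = g^3 - 13*g^2 + 52*g - 60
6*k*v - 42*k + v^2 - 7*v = (6*k + v)*(v - 7)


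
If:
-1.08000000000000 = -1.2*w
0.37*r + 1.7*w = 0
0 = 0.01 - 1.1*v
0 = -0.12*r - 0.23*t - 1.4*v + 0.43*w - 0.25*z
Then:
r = -4.14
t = 3.78473453690845 - 1.08695652173913*z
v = 0.01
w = 0.90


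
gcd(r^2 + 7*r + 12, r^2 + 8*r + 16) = r + 4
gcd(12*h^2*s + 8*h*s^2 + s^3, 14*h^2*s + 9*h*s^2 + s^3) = 2*h*s + s^2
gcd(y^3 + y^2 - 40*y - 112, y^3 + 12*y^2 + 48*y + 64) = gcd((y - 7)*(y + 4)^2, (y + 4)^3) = y^2 + 8*y + 16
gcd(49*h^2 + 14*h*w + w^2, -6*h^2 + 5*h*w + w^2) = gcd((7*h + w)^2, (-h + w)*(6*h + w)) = 1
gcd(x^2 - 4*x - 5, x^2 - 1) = x + 1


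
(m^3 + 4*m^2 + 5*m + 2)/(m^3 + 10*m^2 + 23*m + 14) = (m + 1)/(m + 7)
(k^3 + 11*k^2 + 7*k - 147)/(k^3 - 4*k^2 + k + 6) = (k^2 + 14*k + 49)/(k^2 - k - 2)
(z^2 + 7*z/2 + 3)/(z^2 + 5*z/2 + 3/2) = (z + 2)/(z + 1)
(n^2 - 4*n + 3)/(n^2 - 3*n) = (n - 1)/n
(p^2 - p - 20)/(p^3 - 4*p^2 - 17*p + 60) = 1/(p - 3)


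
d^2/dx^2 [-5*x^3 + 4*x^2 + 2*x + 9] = 8 - 30*x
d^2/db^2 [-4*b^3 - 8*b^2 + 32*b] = -24*b - 16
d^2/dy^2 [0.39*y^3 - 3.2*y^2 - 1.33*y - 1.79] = 2.34*y - 6.4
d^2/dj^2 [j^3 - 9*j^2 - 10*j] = 6*j - 18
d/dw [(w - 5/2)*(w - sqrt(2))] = 2*w - 5/2 - sqrt(2)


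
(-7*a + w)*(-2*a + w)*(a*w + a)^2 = 14*a^4*w^2 + 28*a^4*w + 14*a^4 - 9*a^3*w^3 - 18*a^3*w^2 - 9*a^3*w + a^2*w^4 + 2*a^2*w^3 + a^2*w^2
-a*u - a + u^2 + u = (-a + u)*(u + 1)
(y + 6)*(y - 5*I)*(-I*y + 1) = -I*y^3 - 4*y^2 - 6*I*y^2 - 24*y - 5*I*y - 30*I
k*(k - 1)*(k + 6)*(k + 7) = k^4 + 12*k^3 + 29*k^2 - 42*k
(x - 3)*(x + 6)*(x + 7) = x^3 + 10*x^2 + 3*x - 126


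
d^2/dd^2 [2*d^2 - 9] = 4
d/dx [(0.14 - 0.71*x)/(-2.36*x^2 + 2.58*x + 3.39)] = (-1.6756*x^2 + 0.6608*x - 2.7681)/(5.5696*x^4 - 12.1776*x^3 - 9.3444*x^2 + 17.4924*x + 11.4921)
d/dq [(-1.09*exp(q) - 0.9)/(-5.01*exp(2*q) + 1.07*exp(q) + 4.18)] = (-(1.09*exp(q) + 0.9)*(10.02*exp(q) - 1.07) + 5.4609*exp(2*q) - 1.1663*exp(q) - 4.5562)*exp(q)/(-5.01*exp(2*q) + 1.07*exp(q) + 4.18)^2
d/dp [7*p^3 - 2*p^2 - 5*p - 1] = 21*p^2 - 4*p - 5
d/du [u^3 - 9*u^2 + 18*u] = 3*u^2 - 18*u + 18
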